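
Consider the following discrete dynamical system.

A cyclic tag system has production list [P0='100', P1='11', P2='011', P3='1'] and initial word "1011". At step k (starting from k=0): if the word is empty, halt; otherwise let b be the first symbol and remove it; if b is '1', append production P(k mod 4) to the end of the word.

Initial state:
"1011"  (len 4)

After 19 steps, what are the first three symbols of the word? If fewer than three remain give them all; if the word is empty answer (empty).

t=0: "1011"  (len 4)
t=1: "011100"  (len 6)
t=2: "11100"  (len 5)
t=3: "1100011"  (len 7)
t=4: "1000111"  (len 7)
t=5: "000111100"  (len 9)
t=6: "00111100"  (len 8)
t=7: "0111100"  (len 7)
t=8: "111100"  (len 6)
t=9: "11100100"  (len 8)
t=10: "110010011"  (len 9)
t=11: "10010011011"  (len 11)
t=12: "00100110111"  (len 11)
t=13: "0100110111"  (len 10)
t=14: "100110111"  (len 9)
t=15: "00110111011"  (len 11)
t=16: "0110111011"  (len 10)
t=17: "110111011"  (len 9)
t=18: "1011101111"  (len 10)
t=19: "011101111011"  (len 12)

011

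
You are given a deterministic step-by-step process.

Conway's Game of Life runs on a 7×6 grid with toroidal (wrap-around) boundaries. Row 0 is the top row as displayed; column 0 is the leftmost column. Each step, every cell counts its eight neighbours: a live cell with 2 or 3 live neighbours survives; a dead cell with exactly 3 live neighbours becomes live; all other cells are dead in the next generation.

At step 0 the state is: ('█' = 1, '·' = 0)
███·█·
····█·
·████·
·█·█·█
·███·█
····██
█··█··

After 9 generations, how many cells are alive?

16

step 0: ███·█·
····█·
·████·
·█·█·█
·███·█
····██
█··█··
step 1: ███·█·
█···█·
██···█
·····█
·█·█·█
·█···█
█·██··
step 2: █·█·█·
··███·
·█··█·
·██··█
··█··█
·█·█·█
···██·
step 3: ·██···
··█·█·
██··██
·█████
···█·█
█··█·█
██····
step 4: █·██··
··█·█·
······
·█····
·█····
·██··█
·····█
step 5: ·█████
·██···
······
······
·█····
·██···
···███
step 6: ·█···█
██··█·
······
······
·██···
█████·
·····█
step 7: ·█··██
██···█
······
······
█·····
█··███
···█·█
step 8: ·██···
·█··██
█·····
······
█···█·
█··█··
··██··
step 9: ██··█·
·██··█
█····█
·····█
·····█
·█████
···█··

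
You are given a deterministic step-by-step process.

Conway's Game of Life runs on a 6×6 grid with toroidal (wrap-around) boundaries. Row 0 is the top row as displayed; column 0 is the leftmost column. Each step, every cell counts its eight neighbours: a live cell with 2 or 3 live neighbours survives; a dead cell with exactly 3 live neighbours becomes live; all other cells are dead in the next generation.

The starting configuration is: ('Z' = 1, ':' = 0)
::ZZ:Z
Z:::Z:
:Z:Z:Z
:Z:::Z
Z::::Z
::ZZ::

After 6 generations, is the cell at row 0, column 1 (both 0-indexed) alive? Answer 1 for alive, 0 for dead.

gen 0: ::ZZ:Z
Z:::Z:
:Z:Z:Z
:Z:::Z
Z::::Z
::ZZ::
gen 1: :ZZ::Z
ZZ::::
:ZZ::Z
:ZZ::Z
ZZZ:ZZ
ZZZZ:Z
gen 2: :::ZZZ
:::::Z
:::::Z
::::::
::::::
::::::
gen 3: ::::ZZ
Z::::Z
::::::
::::::
::::::
::::Z:
gen 4: Z:::Z:
Z:::ZZ
::::::
::::::
::::::
::::ZZ
gen 5: Z::Z::
Z:::Z:
:::::Z
::::::
::::::
::::ZZ
gen 6: Z::Z::
Z:::Z:
:::::Z
::::::
::::::
::::ZZ

0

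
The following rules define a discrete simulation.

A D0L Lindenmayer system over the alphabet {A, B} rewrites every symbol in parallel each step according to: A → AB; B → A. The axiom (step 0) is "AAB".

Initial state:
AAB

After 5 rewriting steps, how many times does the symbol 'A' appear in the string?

k=0  AAB
k=1  ABABA
k=2  ABAABAAB
k=3  ABAABABAABABA
k=4  ABAABABAABAABABAABAAB
k=5  ABAABABAABAABABAABABAABAABABAABABA

21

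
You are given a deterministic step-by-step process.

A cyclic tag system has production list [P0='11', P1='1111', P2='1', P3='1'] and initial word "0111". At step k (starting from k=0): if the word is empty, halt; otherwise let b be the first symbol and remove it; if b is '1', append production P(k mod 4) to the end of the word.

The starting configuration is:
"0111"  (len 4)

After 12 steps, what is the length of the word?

k=0  "0111"  (len 4)
k=1  "111"  (len 3)
k=2  "111111"  (len 6)
k=3  "111111"  (len 6)
k=4  "111111"  (len 6)
k=5  "1111111"  (len 7)
k=6  "1111111111"  (len 10)
k=7  "1111111111"  (len 10)
k=8  "1111111111"  (len 10)
k=9  "11111111111"  (len 11)
k=10  "11111111111111"  (len 14)
k=11  "11111111111111"  (len 14)
k=12  "11111111111111"  (len 14)

14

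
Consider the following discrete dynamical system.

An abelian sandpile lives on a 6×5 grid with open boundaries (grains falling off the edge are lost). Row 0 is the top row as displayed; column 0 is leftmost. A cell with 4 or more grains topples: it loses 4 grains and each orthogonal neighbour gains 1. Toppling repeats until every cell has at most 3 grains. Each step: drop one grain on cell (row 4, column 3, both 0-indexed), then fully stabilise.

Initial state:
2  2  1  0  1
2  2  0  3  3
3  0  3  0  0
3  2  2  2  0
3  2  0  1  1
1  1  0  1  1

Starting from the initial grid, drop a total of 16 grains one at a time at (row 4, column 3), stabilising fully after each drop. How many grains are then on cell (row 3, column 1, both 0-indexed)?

step 0: 2  2  1  0  1
2  2  0  3  3
3  0  3  0  0
3  2  2  2  0
3  2  0  1  1
1  1  0  1  1
step 1: 2  2  1  0  1
2  2  0  3  3
3  0  3  0  0
3  2  2  2  0
3  2  0  2  1
1  1  0  1  1
step 2: 2  2  1  0  1
2  2  0  3  3
3  0  3  0  0
3  2  2  2  0
3  2  0  3  1
1  1  0  1  1
step 3: 2  2  1  0  1
2  2  0  3  3
3  0  3  0  0
3  2  2  3  0
3  2  1  0  2
1  1  0  2  1
step 4: 2  2  1  0  1
2  2  0  3  3
3  0  3  0  0
3  2  2  3  0
3  2  1  1  2
1  1  0  2  1
step 5: 2  2  1  0  1
2  2  0  3  3
3  0  3  0  0
3  2  2  3  0
3  2  1  2  2
1  1  0  2  1
step 6: 2  2  1  0  1
2  2  0  3  3
3  0  3  0  0
3  2  2  3  0
3  2  1  3  2
1  1  0  2  1
step 7: 2  2  1  0  1
2  2  0  3  3
3  0  3  1  0
3  2  3  0  1
3  2  2  1  3
1  1  0  3  1
step 8: 2  2  1  0  1
2  2  0  3  3
3  0  3  1  0
3  2  3  0  1
3  2  2  2  3
1  1  0  3  1
step 9: 2  2  1  0  1
2  2  0  3  3
3  0  3  1  0
3  2  3  0  1
3  2  2  3  3
1  1  0  3  1
step 10: 2  2  1  0  1
2  2  0  3  3
3  0  3  1  0
3  2  3  1  2
3  2  3  2  0
1  1  1  0  3
step 11: 2  2  1  0  1
2  2  0  3  3
3  0  3  1  0
3  2  3  1  2
3  2  3  3  0
1  1  1  0  3
step 12: 2  2  1  0  1
2  2  1  3  3
3  1  0  2  0
3  3  1  3  2
3  3  1  1  1
1  1  2  1  3
step 13: 2  2  1  0  1
2  2  1  3  3
3  1  0  2  0
3  3  1  3  2
3  3  1  2  1
1  1  2  1  3
step 14: 2  2  1  0  1
2  2  1  3  3
3  1  0  2  0
3  3  1  3  2
3  3  1  3  1
1  1  2  1  3
step 15: 2  2  1  0  1
2  2  1  3  3
3  1  0  3  0
3  3  2  0  3
3  3  2  1  2
1  1  2  2  3
step 16: 2  2  1  0  1
2  2  1  3  3
3  1  0  3  0
3  3  2  0  3
3  3  2  2  2
1  1  2  2  3

3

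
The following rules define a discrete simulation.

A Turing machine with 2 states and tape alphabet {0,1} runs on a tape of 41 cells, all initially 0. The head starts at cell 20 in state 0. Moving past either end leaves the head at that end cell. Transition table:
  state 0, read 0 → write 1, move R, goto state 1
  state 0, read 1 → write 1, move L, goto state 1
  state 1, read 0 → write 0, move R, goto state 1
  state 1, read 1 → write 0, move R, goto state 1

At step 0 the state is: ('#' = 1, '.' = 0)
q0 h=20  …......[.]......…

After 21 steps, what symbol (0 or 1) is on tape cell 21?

t=0: q0 h=20  …......[.]......…
t=1: q1 h=21  ….....#[.]......…
t=2: q1 h=22  …....#.[.]......…
t=3: q1 h=23  …...#..[.]......…
t=4: q1 h=24  …..#...[.]......…
t=5: q1 h=25  ….#....[.]......…
t=6: q1 h=26  …#.....[.]......…
t=7: q1 h=27  …......[.]......…
t=8: q1 h=28  …......[.]......…
t=9: q1 h=29  …......[.]......…
t=10: q1 h=30  …......[.]......…
t=11: q1 h=31  …......[.]......…
t=12: q1 h=32  …......[.]......…
t=13: q1 h=33  …......[.]......…
t=14: q1 h=34  …......[.]......|
t=15: q1 h=35  …......[.].....|
t=16: q1 h=36  …......[.]....|
t=17: q1 h=37  …......[.]...|
t=18: q1 h=38  …......[.]..|
t=19: q1 h=39  …......[.].|
t=20: q1 h=40  …......[.]|
t=21: q1 h=40  …......[.]|

0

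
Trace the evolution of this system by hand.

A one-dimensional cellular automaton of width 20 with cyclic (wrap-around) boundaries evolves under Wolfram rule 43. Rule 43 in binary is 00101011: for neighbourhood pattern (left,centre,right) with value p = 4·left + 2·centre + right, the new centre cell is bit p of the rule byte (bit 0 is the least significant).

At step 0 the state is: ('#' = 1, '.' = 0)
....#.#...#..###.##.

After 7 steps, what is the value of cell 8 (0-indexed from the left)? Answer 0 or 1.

0

gen 0: ....#.#...#..###.##.
gen 1: ####.#..##..##..##..
gen 2: #...#..##..##..##..#
gen 3: ..##..##..##..##..##
gen 4: .##..##..##..##..##.
gen 5: ##..##..##..##..##..
gen 6: #..##..##..##..##..#
gen 7: ..##..##..##..##..##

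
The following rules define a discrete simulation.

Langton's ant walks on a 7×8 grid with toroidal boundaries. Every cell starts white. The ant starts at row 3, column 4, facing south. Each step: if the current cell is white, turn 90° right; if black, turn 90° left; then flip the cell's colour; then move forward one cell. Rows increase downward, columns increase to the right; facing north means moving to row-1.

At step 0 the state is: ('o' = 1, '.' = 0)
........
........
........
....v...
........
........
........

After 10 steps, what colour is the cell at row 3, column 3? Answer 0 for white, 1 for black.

gen 0: ........
........
........
....v...
........
........
........
gen 1: ........
........
........
...<o...
........
........
........
gen 2: ........
........
...^....
...oo...
........
........
........
gen 3: ........
........
...o>...
...oo...
........
........
........
gen 4: ........
........
...oo...
...ov...
........
........
........
gen 5: ........
........
...oo...
...o.>..
........
........
........
gen 6: ........
........
...oo...
...o.o..
.....v..
........
........
gen 7: ........
........
...oo...
...o.o..
....<o..
........
........
gen 8: ........
........
...oo...
...o^o..
....oo..
........
........
gen 9: ........
........
...oo...
...oo>..
....oo..
........
........
gen 10: ........
........
...oo^..
...oo...
....oo..
........
........

1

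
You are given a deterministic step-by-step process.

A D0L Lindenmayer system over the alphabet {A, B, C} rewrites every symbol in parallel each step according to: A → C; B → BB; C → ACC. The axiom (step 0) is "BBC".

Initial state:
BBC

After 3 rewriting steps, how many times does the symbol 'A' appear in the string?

5

t=0: BBC
t=1: BBBBACC
t=2: BBBBBBBBCACCACC
t=3: BBBBBBBBBBBBBBBBACCCACCACCCACCACC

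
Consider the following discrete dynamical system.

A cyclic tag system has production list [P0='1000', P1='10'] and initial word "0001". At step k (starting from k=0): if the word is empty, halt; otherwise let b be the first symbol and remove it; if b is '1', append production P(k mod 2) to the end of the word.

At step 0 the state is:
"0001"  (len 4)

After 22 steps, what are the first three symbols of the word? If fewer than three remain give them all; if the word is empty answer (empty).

100

t=0: "0001"  (len 4)
t=1: "001"  (len 3)
t=2: "01"  (len 2)
t=3: "1"  (len 1)
t=4: "10"  (len 2)
t=5: "01000"  (len 5)
t=6: "1000"  (len 4)
t=7: "0001000"  (len 7)
t=8: "001000"  (len 6)
t=9: "01000"  (len 5)
t=10: "1000"  (len 4)
t=11: "0001000"  (len 7)
t=12: "001000"  (len 6)
t=13: "01000"  (len 5)
t=14: "1000"  (len 4)
t=15: "0001000"  (len 7)
t=16: "001000"  (len 6)
t=17: "01000"  (len 5)
t=18: "1000"  (len 4)
t=19: "0001000"  (len 7)
t=20: "001000"  (len 6)
t=21: "01000"  (len 5)
t=22: "1000"  (len 4)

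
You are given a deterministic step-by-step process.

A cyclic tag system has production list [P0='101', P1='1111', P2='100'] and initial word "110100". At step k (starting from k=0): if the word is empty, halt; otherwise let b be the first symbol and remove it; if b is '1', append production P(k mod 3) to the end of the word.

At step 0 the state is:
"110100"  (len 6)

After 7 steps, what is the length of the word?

0) "110100"  (len 6)
1) "10100101"  (len 8)
2) "01001011111"  (len 11)
3) "1001011111"  (len 10)
4) "001011111101"  (len 12)
5) "01011111101"  (len 11)
6) "1011111101"  (len 10)
7) "011111101101"  (len 12)

12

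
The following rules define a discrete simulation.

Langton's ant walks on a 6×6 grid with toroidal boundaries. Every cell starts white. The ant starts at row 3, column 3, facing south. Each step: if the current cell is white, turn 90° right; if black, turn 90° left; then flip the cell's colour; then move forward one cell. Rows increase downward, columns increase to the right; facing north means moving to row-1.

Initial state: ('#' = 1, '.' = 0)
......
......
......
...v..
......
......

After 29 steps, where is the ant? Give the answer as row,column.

1,4

k=0  ......
......
......
...v..
......
......
k=1  ......
......
......
..<#..
......
......
k=2  ......
......
..^...
..##..
......
......
k=3  ......
......
..#>..
..##..
......
......
k=4  ......
......
..##..
..#v..
......
......
k=5  ......
......
..##..
..#.>.
......
......
k=6  ......
......
..##..
..#.#.
....v.
......
k=7  ......
......
..##..
..#.#.
...<#.
......
k=8  ......
......
..##..
..#^#.
...##.
......
k=9  ......
......
..##..
..##>.
...##.
......
k=10  ......
......
..##^.
..##..
...##.
......
k=11  ......
......
..###>
..##..
...##.
......
k=12  ......
......
..####
..##.v
...##.
......
k=13  ......
......
..####
..##<#
...##.
......
k=14  ......
......
..##^#
..####
...##.
......
k=15  ......
......
..#<.#
..####
...##.
......
k=16  ......
......
..#..#
..#v##
...##.
......
k=17  ......
......
..#..#
..#.>#
...##.
......
k=18  ......
......
..#.^#
..#..#
...##.
......
k=19  ......
......
..#.#>
..#..#
...##.
......
k=20  ......
.....^
..#.#.
..#..#
...##.
......
k=21  ......
>....#
..#.#.
..#..#
...##.
......
k=22  ......
#....#
v.#.#.
..#..#
...##.
......
k=23  ......
#....#
#.#.#<
..#..#
...##.
......
k=24  ......
#....^
#.#.##
..#..#
...##.
......
k=25  ......
#...<.
#.#.##
..#..#
...##.
......
k=26  ....^.
#...#.
#.#.##
..#..#
...##.
......
k=27  ....#>
#...#.
#.#.##
..#..#
...##.
......
k=28  ....##
#...#v
#.#.##
..#..#
...##.
......
k=29  ....##
#...<#
#.#.##
..#..#
...##.
......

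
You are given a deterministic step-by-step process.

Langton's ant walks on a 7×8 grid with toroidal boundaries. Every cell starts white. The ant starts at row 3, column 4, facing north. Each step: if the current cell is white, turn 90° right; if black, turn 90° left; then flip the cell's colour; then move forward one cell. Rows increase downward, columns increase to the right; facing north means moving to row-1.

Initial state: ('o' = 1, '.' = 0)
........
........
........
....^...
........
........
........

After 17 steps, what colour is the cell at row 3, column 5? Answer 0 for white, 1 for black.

0) ........
........
........
....^...
........
........
........
1) ........
........
........
....o>..
........
........
........
2) ........
........
........
....oo..
.....v..
........
........
3) ........
........
........
....oo..
....<o..
........
........
4) ........
........
........
....^o..
....oo..
........
........
5) ........
........
........
...<.o..
....oo..
........
........
6) ........
........
...^....
...o.o..
....oo..
........
........
7) ........
........
...o>...
...o.o..
....oo..
........
........
8) ........
........
...oo...
...ovo..
....oo..
........
........
9) ........
........
...oo...
...<oo..
....oo..
........
........
10) ........
........
...oo...
....oo..
...voo..
........
........
11) ........
........
...oo...
....oo..
..<ooo..
........
........
12) ........
........
...oo...
..^.oo..
..oooo..
........
........
13) ........
........
...oo...
..o>oo..
..oooo..
........
........
14) ........
........
...oo...
..oooo..
..ovoo..
........
........
15) ........
........
...oo...
..oooo..
..o.>o..
........
........
16) ........
........
...oo...
..oo^o..
..o..o..
........
........
17) ........
........
...oo...
..o<.o..
..o..o..
........
........

1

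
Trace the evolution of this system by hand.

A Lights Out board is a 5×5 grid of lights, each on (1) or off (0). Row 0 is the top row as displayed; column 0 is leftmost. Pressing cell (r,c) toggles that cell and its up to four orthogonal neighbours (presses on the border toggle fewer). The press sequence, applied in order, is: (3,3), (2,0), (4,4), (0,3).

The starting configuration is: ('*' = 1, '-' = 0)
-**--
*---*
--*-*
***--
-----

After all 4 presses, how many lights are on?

step 0: -**--
*---*
--*-*
***--
-----
step 1: -**--
*---*
--***
**-**
---*-
step 2: -**--
----*
*****
-*-**
---*-
step 3: -**--
----*
*****
-*-*-
----*
step 4: -*-**
---**
*****
-*-*-
----*

13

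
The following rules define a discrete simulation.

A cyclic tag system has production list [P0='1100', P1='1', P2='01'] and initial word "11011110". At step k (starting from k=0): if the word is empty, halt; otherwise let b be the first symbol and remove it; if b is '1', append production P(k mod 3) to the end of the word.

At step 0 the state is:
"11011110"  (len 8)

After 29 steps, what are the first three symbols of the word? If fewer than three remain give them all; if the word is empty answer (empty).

k=0  "11011110"  (len 8)
k=1  "10111101100"  (len 11)
k=2  "01111011001"  (len 11)
k=3  "1111011001"  (len 10)
k=4  "1110110011100"  (len 13)
k=5  "1101100111001"  (len 13)
k=6  "10110011100101"  (len 14)
k=7  "01100111001011100"  (len 17)
k=8  "1100111001011100"  (len 16)
k=9  "10011100101110001"  (len 17)
k=10  "00111001011100011100"  (len 20)
k=11  "0111001011100011100"  (len 19)
k=12  "111001011100011100"  (len 18)
k=13  "110010111000111001100"  (len 21)
k=14  "100101110001110011001"  (len 21)
k=15  "0010111000111001100101"  (len 22)
k=16  "010111000111001100101"  (len 21)
k=17  "10111000111001100101"  (len 20)
k=18  "011100011100110010101"  (len 21)
k=19  "11100011100110010101"  (len 20)
k=20  "11000111001100101011"  (len 20)
k=21  "100011100110010101101"  (len 21)
k=22  "000111001100101011011100"  (len 24)
k=23  "00111001100101011011100"  (len 23)
k=24  "0111001100101011011100"  (len 22)
k=25  "111001100101011011100"  (len 21)
k=26  "110011001010110111001"  (len 21)
k=27  "1001100101011011100101"  (len 22)
k=28  "0011001010110111001011100"  (len 25)
k=29  "011001010110111001011100"  (len 24)

011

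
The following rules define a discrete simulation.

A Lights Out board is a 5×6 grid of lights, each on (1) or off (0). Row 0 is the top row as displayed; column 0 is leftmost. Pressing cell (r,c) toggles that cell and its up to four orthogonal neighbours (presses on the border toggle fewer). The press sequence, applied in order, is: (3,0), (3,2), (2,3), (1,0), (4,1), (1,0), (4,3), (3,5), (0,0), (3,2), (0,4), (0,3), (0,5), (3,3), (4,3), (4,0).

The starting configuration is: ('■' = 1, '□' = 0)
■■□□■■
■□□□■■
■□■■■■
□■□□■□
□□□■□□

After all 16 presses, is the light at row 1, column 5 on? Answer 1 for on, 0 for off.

gen 0: ■■□□■■
■□□□■■
■□■■■■
□■□□■□
□□□■□□
gen 1: ■■□□■■
■□□□■■
□□■■■■
■□□□■□
■□□■□□
gen 2: ■■□□■■
■□□□■■
□□□■■■
■■■■■□
■□■■□□
gen 3: ■■□□■■
■□□■■■
□□■□□■
■■■□■□
■□■■□□
gen 4: □■□□■■
□■□■■■
■□■□□■
■■■□■□
■□■■□□
gen 5: □■□□■■
□■□■■■
■□■□□■
■□■□■□
□■□■□□
gen 6: ■■□□■■
■□□■■■
□□■□□■
■□■□■□
□■□■□□
gen 7: ■■□□■■
■□□■■■
□□■□□■
■□■■■□
□■■□■□
gen 8: ■■□□■■
■□□■■■
□□■□□□
■□■■□■
□■■□■■
gen 9: □□□□■■
□□□■■■
□□■□□□
■□■■□■
□■■□■■
gen 10: □□□□■■
□□□■■■
□□□□□□
■■□□□■
□■□□■■
gen 11: □□□■□□
□□□■□■
□□□□□□
■■□□□■
□■□□■■
gen 12: □□■□■□
□□□□□■
□□□□□□
■■□□□■
□■□□■■
gen 13: □□■□□■
□□□□□□
□□□□□□
■■□□□■
□■□□■■
gen 14: □□■□□■
□□□□□□
□□□■□□
■■■■■■
□■□■■■
gen 15: □□■□□■
□□□□□□
□□□■□□
■■■□■■
□■■□□■
gen 16: □□■□□■
□□□□□□
□□□■□□
□■■□■■
■□■□□■

0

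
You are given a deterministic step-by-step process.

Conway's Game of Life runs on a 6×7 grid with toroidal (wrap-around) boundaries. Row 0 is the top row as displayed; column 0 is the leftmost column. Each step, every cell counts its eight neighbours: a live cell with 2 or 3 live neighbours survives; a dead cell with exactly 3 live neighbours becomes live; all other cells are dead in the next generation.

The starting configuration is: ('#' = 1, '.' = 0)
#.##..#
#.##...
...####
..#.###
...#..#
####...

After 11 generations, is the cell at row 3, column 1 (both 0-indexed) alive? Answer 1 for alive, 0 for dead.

0) #.##..#
#.##...
...####
..#.###
...#..#
####...
1) ....#.#
#......
##.....
#.#....
......#
....#..
2) .....#.
##....#
#.....#
#.....#
.......
.......
3) #.....#
.#...#.
.....#.
#.....#
.......
.......
4) #.....#
#....#.
#....#.
......#
.......
.......
5) #.....#
##...#.
#....#.
......#
.......
.......
6) ##....#
.#...#.
##...#.
......#
.......
.......
7) ##....#
..#..#.
##...#.
#.....#
.......
#......
8) ##....#
..#..#.
##...#.
##....#
#.....#
##....#
9) ..#..#.
..#..#.
..#..#.
.....#.
.....#.
.....#.
10) ....###
.######
....###
....###
....###
....###
11) ..#....
..#....
..#....
#..#...
#..#...
#..#...

0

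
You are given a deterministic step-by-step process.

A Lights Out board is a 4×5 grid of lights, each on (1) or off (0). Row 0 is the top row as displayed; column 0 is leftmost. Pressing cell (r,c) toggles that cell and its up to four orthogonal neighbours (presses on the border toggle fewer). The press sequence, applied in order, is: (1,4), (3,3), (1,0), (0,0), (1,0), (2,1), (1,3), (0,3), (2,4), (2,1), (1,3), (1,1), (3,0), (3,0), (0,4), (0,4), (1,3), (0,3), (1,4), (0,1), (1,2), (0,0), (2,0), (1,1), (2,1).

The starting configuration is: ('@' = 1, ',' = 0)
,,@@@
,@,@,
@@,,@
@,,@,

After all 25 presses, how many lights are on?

0) ,,@@@
,@,@,
@@,,@
@,,@,
1) ,,@@,
,@,,@
@@,,,
@,,@,
2) ,,@@,
,@,,@
@@,@,
@,@,@
3) @,@@,
@,,,@
,@,@,
@,@,@
4) ,@@@,
,,,,@
,@,@,
@,@,@
5) @@@@,
@@,,@
@@,@,
@,@,@
6) @@@@,
@,,,@
,,@@,
@@@,@
7) @@@,,
@,@@,
,,@,,
@@@,@
8) @@,@@
@,@,,
,,@,,
@@@,@
9) @@,@@
@,@,@
,,@@@
@@@,,
10) @@,@@
@@@,@
@@,@@
@,@,,
11) @@,,@
@@,@,
@@,,@
@,@,,
12) @,,,@
,,@@,
@,,,@
@,@,,
13) @,,,@
,,@@,
,,,,@
,@@,,
14) @,,,@
,,@@,
@,,,@
@,@,,
15) @,,@,
,,@@@
@,,,@
@,@,,
16) @,,,@
,,@@,
@,,,@
@,@,,
17) @,,@@
,,,,@
@,,@@
@,@,,
18) @,@,,
,,,@@
@,,@@
@,@,,
19) @,@,@
,,,,,
@,,@,
@,@,,
20) ,@,,@
,@,,,
@,,@,
@,@,,
21) ,@@,@
,,@@,
@,@@,
@,@,,
22) @,@,@
@,@@,
@,@@,
@,@,,
23) @,@,@
,,@@,
,@@@,
,,@,,
24) @@@,@
@@,@,
,,@@,
,,@,,
25) @@@,@
@,,@,
@@,@,
,@@,,

11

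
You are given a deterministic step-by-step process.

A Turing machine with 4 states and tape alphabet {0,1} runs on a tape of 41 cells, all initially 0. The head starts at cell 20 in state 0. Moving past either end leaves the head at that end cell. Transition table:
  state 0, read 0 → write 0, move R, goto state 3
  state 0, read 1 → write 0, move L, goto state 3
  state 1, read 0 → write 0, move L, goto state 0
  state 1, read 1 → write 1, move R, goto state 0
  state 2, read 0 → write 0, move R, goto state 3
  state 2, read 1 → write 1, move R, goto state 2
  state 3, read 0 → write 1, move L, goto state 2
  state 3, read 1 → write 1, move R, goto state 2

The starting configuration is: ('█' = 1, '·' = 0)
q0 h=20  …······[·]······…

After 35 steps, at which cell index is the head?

k=0  q0 h=20  …······[·]······…
k=1  q3 h=21  …······[·]······…
k=2  q2 h=20  …······[·]█·····…
k=3  q3 h=21  …······[█]······…
k=4  q2 h=22  …·····█[·]······…
k=5  q3 h=23  …····█·[·]······…
k=6  q2 h=22  …·····█[·]█·····…
k=7  q3 h=23  …····█·[█]······…
k=8  q2 h=24  …···█·█[·]······…
k=9  q3 h=25  …··█·█·[·]······…
k=10  q2 h=24  …···█·█[·]█·····…
k=11  q3 h=25  …··█·█·[█]······…
k=12  q2 h=26  …·█·█·█[·]······…
k=13  q3 h=27  …█·█·█·[·]······…
k=14  q2 h=26  …·█·█·█[·]█·····…
k=15  q3 h=27  …█·█·█·[█]······…
k=16  q2 h=28  …·█·█·█[·]······…
k=17  q3 h=29  …█·█·█·[·]······…
k=18  q2 h=28  …·█·█·█[·]█·····…
k=19  q3 h=29  …█·█·█·[█]······…
k=20  q2 h=30  …·█·█·█[·]······…
k=21  q3 h=31  …█·█·█·[·]······…
k=22  q2 h=30  …·█·█·█[·]█·····…
k=23  q3 h=31  …█·█·█·[█]······…
k=24  q2 h=32  …·█·█·█[·]······…
k=25  q3 h=33  …█·█·█·[·]······…
k=26  q2 h=32  …·█·█·█[·]█·····…
k=27  q3 h=33  …█·█·█·[█]······…
k=28  q2 h=34  …·█·█·█[·]······|
k=29  q3 h=35  …█·█·█·[·]·····|
k=30  q2 h=34  …·█·█·█[·]█·····|
k=31  q3 h=35  …█·█·█·[█]·····|
k=32  q2 h=36  …·█·█·█[·]····|
k=33  q3 h=37  …█·█·█·[·]···|
k=34  q2 h=36  …·█·█·█[·]█···|
k=35  q3 h=37  …█·█·█·[█]···|

37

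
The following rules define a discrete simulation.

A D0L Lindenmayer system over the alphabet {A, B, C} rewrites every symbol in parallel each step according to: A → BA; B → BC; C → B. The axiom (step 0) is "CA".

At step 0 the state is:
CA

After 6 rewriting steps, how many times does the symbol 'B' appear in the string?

0) CA
1) BBA
2) BCBCBA
3) BCBBCBBCBA
4) BCBBCBCBBCBCBBCBA
5) BCBBCBCBBCBBCBCBBCBBCBCBBCBA
6) BCBBCBCBBCBBCBCBBCBCBBCBBCBCBBCBCBBCBBCBCBBCBA

28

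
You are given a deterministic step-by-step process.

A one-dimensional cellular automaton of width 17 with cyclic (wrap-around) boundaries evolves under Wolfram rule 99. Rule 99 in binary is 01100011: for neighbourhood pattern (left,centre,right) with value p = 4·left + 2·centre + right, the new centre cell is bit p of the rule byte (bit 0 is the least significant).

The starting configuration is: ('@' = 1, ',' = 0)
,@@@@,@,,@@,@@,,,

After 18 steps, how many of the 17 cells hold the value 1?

t=0: ,@@@@,@,,@@,@@,,,
t=1: @,,,@@,,@,@@,@,@@
t=2: @,@@,@,@,@,@@,@,,
t=3: ,@,@@,@,@,@,@@,,@
t=4: @,@,@@,@,@,@,@,@,
t=5: ,@,@,@@,@,@,@,@,@
t=6: @,@,@,@@,@,@,@,@,
t=7: ,@,@,@,@@,@,@,@,@
t=8: @,@,@,@,@@,@,@,@,
t=9: ,@,@,@,@,@@,@,@,@
t=10: @,@,@,@,@,@@,@,@,
t=11: ,@,@,@,@,@,@@,@,@
t=12: @,@,@,@,@,@,@@,@,
t=13: ,@,@,@,@,@,@,@@,@
t=14: @,@,@,@,@,@,@,@@,
t=15: ,@,@,@,@,@,@,@,@@
t=16: @,@,@,@,@,@,@,@,@
t=17: @@,@,@,@,@,@,@,@,
t=18: ,@@,@,@,@,@,@,@,@

9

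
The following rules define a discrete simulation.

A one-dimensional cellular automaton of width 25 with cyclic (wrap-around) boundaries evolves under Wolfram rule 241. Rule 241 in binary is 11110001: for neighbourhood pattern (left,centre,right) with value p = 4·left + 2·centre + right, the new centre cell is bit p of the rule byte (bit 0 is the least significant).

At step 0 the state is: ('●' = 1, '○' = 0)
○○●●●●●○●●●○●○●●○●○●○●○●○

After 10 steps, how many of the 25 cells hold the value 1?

16

0) ○○●●●●●○●●●○●○●●○●○●○●○●○
1) ●○○●●●●●○●●●○●○●●○●○●○●○●
2) ●●○○●●●●●○●●●○●○●●○●○●○●○
3) ○●●○○●●●●●○●●●○●○●●○●○●○●
4) ●○●●○○●●●●●○●●●○●○●●○●○●○
5) ○●○●●○○●●●●●○●●●○●○●●○●○●
6) ●○●○●●○○●●●●●○●●●○●○●●○●○
7) ○●○●○●●○○●●●●●○●●●○●○●●○●
8) ●○●○●○●●○○●●●●●○●●●○●○●●○
9) ○●○●○●○●●○○●●●●●○●●●○●○●●
10) ●○●○●○●○●●○○●●●●●○●●●○●○●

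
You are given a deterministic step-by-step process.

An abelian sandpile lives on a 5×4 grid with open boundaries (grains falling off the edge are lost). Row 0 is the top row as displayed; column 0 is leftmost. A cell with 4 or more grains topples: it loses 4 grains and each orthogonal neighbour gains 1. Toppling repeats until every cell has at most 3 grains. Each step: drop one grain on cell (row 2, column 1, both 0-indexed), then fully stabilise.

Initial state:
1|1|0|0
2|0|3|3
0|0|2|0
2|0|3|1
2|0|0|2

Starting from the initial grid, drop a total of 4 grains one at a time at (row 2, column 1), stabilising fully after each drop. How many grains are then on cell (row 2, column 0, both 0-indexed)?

1

0) 1|1|0|0
2|0|3|3
0|0|2|0
2|0|3|1
2|0|0|2
1) 1|1|0|0
2|0|3|3
0|1|2|0
2|0|3|1
2|0|0|2
2) 1|1|0|0
2|0|3|3
0|2|2|0
2|0|3|1
2|0|0|2
3) 1|1|0|0
2|0|3|3
0|3|2|0
2|0|3|1
2|0|0|2
4) 1|1|0|0
2|1|3|3
1|0|3|0
2|1|3|1
2|0|0|2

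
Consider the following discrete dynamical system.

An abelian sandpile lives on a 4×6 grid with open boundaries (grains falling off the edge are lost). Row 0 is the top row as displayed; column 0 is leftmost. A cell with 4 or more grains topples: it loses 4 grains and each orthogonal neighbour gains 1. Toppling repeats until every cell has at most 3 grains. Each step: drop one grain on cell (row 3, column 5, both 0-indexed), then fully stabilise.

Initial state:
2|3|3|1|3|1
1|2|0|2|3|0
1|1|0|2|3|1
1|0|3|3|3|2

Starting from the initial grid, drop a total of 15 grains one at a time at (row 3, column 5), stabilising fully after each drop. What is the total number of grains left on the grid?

step 0: 2|3|3|1|3|1
1|2|0|2|3|0
1|1|0|2|3|1
1|0|3|3|3|2
step 1: 2|3|3|1|3|1
1|2|0|2|3|0
1|1|0|2|3|1
1|0|3|3|3|3
step 2: 2|3|3|3|0|2
1|2|1|0|2|1
1|1|2|1|2|3
1|1|0|2|2|1
step 3: 2|3|3|3|0|2
1|2|1|0|2|1
1|1|2|1|2|3
1|1|0|2|2|2
step 4: 2|3|3|3|0|2
1|2|1|0|2|1
1|1|2|1|2|3
1|1|0|2|2|3
step 5: 2|3|3|3|0|2
1|2|1|0|2|2
1|1|2|1|3|0
1|1|0|2|3|1
step 6: 2|3|3|3|0|2
1|2|1|0|2|2
1|1|2|1|3|0
1|1|0|2|3|2
step 7: 2|3|3|3|0|2
1|2|1|0|2|2
1|1|2|1|3|0
1|1|0|2|3|3
step 8: 2|3|3|3|0|2
1|2|1|0|3|2
1|1|2|2|0|2
1|1|0|3|1|1
step 9: 2|3|3|3|0|2
1|2|1|0|3|2
1|1|2|2|0|2
1|1|0|3|1|2
step 10: 2|3|3|3|0|2
1|2|1|0|3|2
1|1|2|2|0|2
1|1|0|3|1|3
step 11: 2|3|3|3|0|2
1|2|1|0|3|2
1|1|2|2|0|3
1|1|0|3|2|0
step 12: 2|3|3|3|0|2
1|2|1|0|3|2
1|1|2|2|0|3
1|1|0|3|2|1
step 13: 2|3|3|3|0|2
1|2|1|0|3|2
1|1|2|2|0|3
1|1|0|3|2|2
step 14: 2|3|3|3|0|2
1|2|1|0|3|2
1|1|2|2|0|3
1|1|0|3|2|3
step 15: 2|3|3|3|0|2
1|2|1|0|3|3
1|1|2|2|1|0
1|1|0|3|3|1

39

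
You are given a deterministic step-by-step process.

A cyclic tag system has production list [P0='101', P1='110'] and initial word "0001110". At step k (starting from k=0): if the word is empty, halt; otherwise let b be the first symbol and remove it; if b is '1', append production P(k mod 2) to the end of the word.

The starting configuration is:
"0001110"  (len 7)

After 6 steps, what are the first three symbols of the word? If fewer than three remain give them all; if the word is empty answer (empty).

011

gen 0: "0001110"  (len 7)
gen 1: "001110"  (len 6)
gen 2: "01110"  (len 5)
gen 3: "1110"  (len 4)
gen 4: "110110"  (len 6)
gen 5: "10110101"  (len 8)
gen 6: "0110101110"  (len 10)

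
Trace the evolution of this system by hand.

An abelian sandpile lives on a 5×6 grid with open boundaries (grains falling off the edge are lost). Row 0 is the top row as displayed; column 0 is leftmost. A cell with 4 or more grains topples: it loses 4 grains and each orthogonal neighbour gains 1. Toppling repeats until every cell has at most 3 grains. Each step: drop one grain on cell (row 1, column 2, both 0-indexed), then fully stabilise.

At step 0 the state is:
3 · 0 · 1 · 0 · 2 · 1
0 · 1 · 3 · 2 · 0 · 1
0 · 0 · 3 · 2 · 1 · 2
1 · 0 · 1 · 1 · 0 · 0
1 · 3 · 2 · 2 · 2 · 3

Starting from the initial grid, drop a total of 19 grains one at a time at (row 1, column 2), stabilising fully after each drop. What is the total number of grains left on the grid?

51

t=0: 3 · 0 · 1 · 0 · 2 · 1
0 · 1 · 3 · 2 · 0 · 1
0 · 0 · 3 · 2 · 1 · 2
1 · 0 · 1 · 1 · 0 · 0
1 · 3 · 2 · 2 · 2 · 3
t=1: 3 · 0 · 2 · 0 · 2 · 1
0 · 2 · 1 · 3 · 0 · 1
0 · 1 · 0 · 3 · 1 · 2
1 · 0 · 2 · 1 · 0 · 0
1 · 3 · 2 · 2 · 2 · 3
t=2: 3 · 0 · 2 · 0 · 2 · 1
0 · 2 · 2 · 3 · 0 · 1
0 · 1 · 0 · 3 · 1 · 2
1 · 0 · 2 · 1 · 0 · 0
1 · 3 · 2 · 2 · 2 · 3
t=3: 3 · 0 · 2 · 0 · 2 · 1
0 · 2 · 3 · 3 · 0 · 1
0 · 1 · 0 · 3 · 1 · 2
1 · 0 · 2 · 1 · 0 · 0
1 · 3 · 2 · 2 · 2 · 3
t=4: 3 · 0 · 3 · 1 · 2 · 1
0 · 3 · 1 · 1 · 1 · 1
0 · 1 · 2 · 0 · 2 · 2
1 · 0 · 2 · 2 · 0 · 0
1 · 3 · 2 · 2 · 2 · 3
t=5: 3 · 0 · 3 · 1 · 2 · 1
0 · 3 · 2 · 1 · 1 · 1
0 · 1 · 2 · 0 · 2 · 2
1 · 0 · 2 · 2 · 0 · 0
1 · 3 · 2 · 2 · 2 · 3
t=6: 3 · 0 · 3 · 1 · 2 · 1
0 · 3 · 3 · 1 · 1 · 1
0 · 1 · 2 · 0 · 2 · 2
1 · 0 · 2 · 2 · 0 · 0
1 · 3 · 2 · 2 · 2 · 3
t=7: 3 · 2 · 0 · 2 · 2 · 1
1 · 0 · 2 · 2 · 1 · 1
0 · 2 · 3 · 0 · 2 · 2
1 · 0 · 2 · 2 · 0 · 0
1 · 3 · 2 · 2 · 2 · 3
t=8: 3 · 2 · 0 · 2 · 2 · 1
1 · 0 · 3 · 2 · 1 · 1
0 · 2 · 3 · 0 · 2 · 2
1 · 0 · 2 · 2 · 0 · 0
1 · 3 · 2 · 2 · 2 · 3
t=9: 3 · 2 · 1 · 2 · 2 · 1
1 · 1 · 1 · 3 · 1 · 1
0 · 3 · 0 · 1 · 2 · 2
1 · 0 · 3 · 2 · 0 · 0
1 · 3 · 2 · 2 · 2 · 3
t=10: 3 · 2 · 1 · 2 · 2 · 1
1 · 1 · 2 · 3 · 1 · 1
0 · 3 · 0 · 1 · 2 · 2
1 · 0 · 3 · 2 · 0 · 0
1 · 3 · 2 · 2 · 2 · 3
t=11: 3 · 2 · 1 · 2 · 2 · 1
1 · 1 · 3 · 3 · 1 · 1
0 · 3 · 0 · 1 · 2 · 2
1 · 0 · 3 · 2 · 0 · 0
1 · 3 · 2 · 2 · 2 · 3
t=12: 3 · 2 · 2 · 3 · 2 · 1
1 · 2 · 1 · 0 · 2 · 1
0 · 3 · 1 · 2 · 2 · 2
1 · 0 · 3 · 2 · 0 · 0
1 · 3 · 2 · 2 · 2 · 3
t=13: 3 · 2 · 2 · 3 · 2 · 1
1 · 2 · 2 · 0 · 2 · 1
0 · 3 · 1 · 2 · 2 · 2
1 · 0 · 3 · 2 · 0 · 0
1 · 3 · 2 · 2 · 2 · 3
t=14: 3 · 2 · 2 · 3 · 2 · 1
1 · 2 · 3 · 0 · 2 · 1
0 · 3 · 1 · 2 · 2 · 2
1 · 0 · 3 · 2 · 0 · 0
1 · 3 · 2 · 2 · 2 · 3
t=15: 3 · 2 · 3 · 3 · 2 · 1
1 · 3 · 0 · 1 · 2 · 1
0 · 3 · 2 · 2 · 2 · 2
1 · 0 · 3 · 2 · 0 · 0
1 · 3 · 2 · 2 · 2 · 3
t=16: 3 · 2 · 3 · 3 · 2 · 1
1 · 3 · 1 · 1 · 2 · 1
0 · 3 · 2 · 2 · 2 · 2
1 · 0 · 3 · 2 · 0 · 0
1 · 3 · 2 · 2 · 2 · 3
t=17: 3 · 2 · 3 · 3 · 2 · 1
1 · 3 · 2 · 1 · 2 · 1
0 · 3 · 2 · 2 · 2 · 2
1 · 0 · 3 · 2 · 0 · 0
1 · 3 · 2 · 2 · 2 · 3
t=18: 3 · 2 · 3 · 3 · 2 · 1
1 · 3 · 3 · 1 · 2 · 1
0 · 3 · 2 · 2 · 2 · 2
1 · 0 · 3 · 2 · 0 · 0
1 · 3 · 2 · 2 · 2 · 3
t=19: 0 · 1 · 2 · 0 · 3 · 1
3 · 2 · 3 · 3 · 2 · 1
1 · 1 · 1 · 3 · 2 · 2
1 · 2 · 0 · 3 · 0 · 0
1 · 3 · 3 · 2 · 2 · 3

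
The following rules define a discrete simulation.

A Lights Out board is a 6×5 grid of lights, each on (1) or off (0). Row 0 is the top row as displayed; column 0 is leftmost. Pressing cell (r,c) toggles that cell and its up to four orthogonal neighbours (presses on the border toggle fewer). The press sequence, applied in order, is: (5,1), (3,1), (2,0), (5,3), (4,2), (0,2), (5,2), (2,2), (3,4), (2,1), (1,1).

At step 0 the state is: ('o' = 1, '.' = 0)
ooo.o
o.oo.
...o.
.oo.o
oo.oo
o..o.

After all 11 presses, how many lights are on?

14

t=0: ooo.o
o.oo.
...o.
.oo.o
oo.oo
o..o.
t=1: ooo.o
o.oo.
...o.
.oo.o
o..oo
.ooo.
t=2: ooo.o
o.oo.
.o.o.
o...o
oo.oo
.ooo.
t=3: ooo.o
..oo.
o..o.
....o
oo.oo
.ooo.
t=4: ooo.o
..oo.
o..o.
....o
oo..o
.o..o
t=5: ooo.o
..oo.
o..o.
..o.o
o.ooo
.oo.o
t=6: o..oo
...o.
o..o.
..o.o
o.ooo
.oo.o
t=7: o..oo
...o.
o..o.
..o.o
o..oo
...oo
t=8: o..oo
..oo.
ooo..
....o
o..oo
...oo
t=9: o..oo
..oo.
ooo.o
...o.
o..o.
...oo
t=10: o..oo
.ooo.
....o
.o.o.
o..o.
...oo
t=11: oo.oo
o..o.
.o..o
.o.o.
o..o.
...oo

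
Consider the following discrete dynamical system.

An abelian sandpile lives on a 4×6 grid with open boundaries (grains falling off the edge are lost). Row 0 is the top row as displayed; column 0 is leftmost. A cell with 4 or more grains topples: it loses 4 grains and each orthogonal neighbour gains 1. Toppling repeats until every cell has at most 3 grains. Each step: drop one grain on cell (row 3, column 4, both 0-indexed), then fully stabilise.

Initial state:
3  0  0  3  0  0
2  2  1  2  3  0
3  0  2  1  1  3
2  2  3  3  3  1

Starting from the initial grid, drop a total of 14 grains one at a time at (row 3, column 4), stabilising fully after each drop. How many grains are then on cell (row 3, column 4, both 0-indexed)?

k=0  3  0  0  3  0  0
2  2  1  2  3  0
3  0  2  1  1  3
2  2  3  3  3  1
k=1  3  0  0  3  0  0
2  2  1  2  3  0
3  0  3  2  2  3
2  3  0  1  1  2
k=2  3  0  0  3  0  0
2  2  1  2  3  0
3  0  3  2  2  3
2  3  0  1  2  2
k=3  3  0  0  3  0  0
2  2  1  2  3  0
3  0  3  2  2  3
2  3  0  1  3  2
k=4  3  0  0  3  0  0
2  2  1  2  3  0
3  0  3  2  3  3
2  3  0  2  0  3
k=5  3  0  0  3  0  0
2  2  1  2  3  0
3  0  3  2  3  3
2  3  0  2  1  3
k=6  3  0  0  3  0  0
2  2  1  2  3  0
3  0  3  2  3  3
2  3  0  2  2  3
k=7  3  0  0  3  0  0
2  2  1  2  3  0
3  0  3  2  3  3
2  3  0  2  3  3
k=8  3  0  0  3  1  0
2  2  1  3  0  2
3  0  3  3  2  1
2  3  0  3  2  1
k=9  3  0  0  3  1  0
2  2  1  3  0  2
3  0  3  3  2  1
2  3  0  3  3  1
k=10  3  0  1  0  2  0
2  2  3  1  2  2
3  1  0  3  0  2
2  3  2  1  2  2
k=11  3  0  1  0  2  0
2  2  3  1  2  2
3  1  0  3  0  2
2  3  2  1  3  2
k=12  3  0  1  0  2  0
2  2  3  1  2  2
3  1  0  3  1  2
2  3  2  2  0  3
k=13  3  0  1  0  2  0
2  2  3  1  2  2
3  1  0  3  1  2
2  3  2  2  1  3
k=14  3  0  1  0  2  0
2  2  3  1  2  2
3  1  0  3  1  2
2  3  2  2  2  3

2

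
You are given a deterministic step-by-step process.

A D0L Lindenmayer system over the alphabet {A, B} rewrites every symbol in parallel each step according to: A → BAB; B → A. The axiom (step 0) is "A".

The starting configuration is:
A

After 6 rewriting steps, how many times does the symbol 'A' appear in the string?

t=0: A
t=1: BAB
t=2: ABABA
t=3: BABABABABAB
t=4: ABABABABABABABABABABA
t=5: BABABABABABABABABABABABABABABABABABABABABAB
t=6: ABABABABABABABABABABABABABABABABABABABABABABABABABABABABABABABABABABABABABABABABABABA

43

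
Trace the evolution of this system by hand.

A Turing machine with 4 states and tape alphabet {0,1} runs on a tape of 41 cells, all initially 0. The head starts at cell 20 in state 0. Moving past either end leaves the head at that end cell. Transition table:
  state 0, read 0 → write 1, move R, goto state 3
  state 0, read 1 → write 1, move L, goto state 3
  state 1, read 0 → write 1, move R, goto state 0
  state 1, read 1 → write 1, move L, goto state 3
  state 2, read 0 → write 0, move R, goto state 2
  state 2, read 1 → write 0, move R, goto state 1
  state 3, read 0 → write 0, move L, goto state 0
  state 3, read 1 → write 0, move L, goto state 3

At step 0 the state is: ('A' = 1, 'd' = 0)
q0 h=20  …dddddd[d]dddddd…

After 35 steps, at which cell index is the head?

0) q0 h=20  …dddddd[d]dddddd…
1) q3 h=21  …dddddA[d]dddddd…
2) q0 h=20  …dddddd[A]dddddd…
3) q3 h=19  …dddddd[d]Addddd…
4) q0 h=18  …dddddd[d]dAdddd…
5) q3 h=19  …dddddA[d]Addddd…
6) q0 h=18  …dddddd[A]dAdddd…
7) q3 h=17  …dddddd[d]AdAddd…
8) q0 h=16  …dddddd[d]dAdAdd…
9) q3 h=17  …dddddA[d]AdAddd…
10) q0 h=16  …dddddd[A]dAdAdd…
11) q3 h=15  …dddddd[d]AdAdAd…
12) q0 h=14  …dddddd[d]dAdAdA…
13) q3 h=15  …dddddA[d]AdAdAd…
14) q0 h=14  …dddddd[A]dAdAdA…
15) q3 h=13  …dddddd[d]AdAdAd…
16) q0 h=12  …dddddd[d]dAdAdA…
17) q3 h=13  …dddddA[d]AdAdAd…
18) q0 h=12  …dddddd[A]dAdAdA…
19) q3 h=11  …dddddd[d]AdAdAd…
20) q0 h=10  …dddddd[d]dAdAdA…
21) q3 h=11  …dddddA[d]AdAdAd…
22) q0 h=10  …dddddd[A]dAdAdA…
23) q3 h= 9  …dddddd[d]AdAdAd…
24) q0 h= 8  …dddddd[d]dAdAdA…
25) q3 h= 9  …dddddA[d]AdAdAd…
26) q0 h= 8  …dddddd[A]dAdAdA…
27) q3 h= 7  …dddddd[d]AdAdAd…
28) q0 h= 6  |dddddd[d]dAdAdA…
29) q3 h= 7  …dddddA[d]AdAdAd…
30) q0 h= 6  |dddddd[A]dAdAdA…
31) q3 h= 5  |ddddd[d]AdAdAd…
32) q0 h= 4  |dddd[d]dAdAdA…
33) q3 h= 5  |ddddA[d]AdAdAd…
34) q0 h= 4  |dddd[A]dAdAdA…
35) q3 h= 3  |ddd[d]AdAdAd…

3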